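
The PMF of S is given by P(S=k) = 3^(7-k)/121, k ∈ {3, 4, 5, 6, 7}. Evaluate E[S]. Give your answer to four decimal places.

3.4793

E[S] = Σ s·P(S=s)
 = 3·81/121 + 4·27/121 + 5·9/121 + 6·3/121 + 7·1/121
 = 243/121 + 108/121 + 45/121 + 18/121 + 7/121
 = 421/121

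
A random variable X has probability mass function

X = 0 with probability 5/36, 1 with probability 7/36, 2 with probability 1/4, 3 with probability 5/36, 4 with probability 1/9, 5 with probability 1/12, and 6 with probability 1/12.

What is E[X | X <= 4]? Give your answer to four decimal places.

1.8667

P(X <= 4) = 5/36 + 7/36 + 1/4 + 5/36 + 1/9 = 5/6.
E[X | X <= 4] = [0·5/36 + 1·7/36 + 2·1/4 + 3·5/36 + 4·1/9] / (5/6)
 = 14/9 / (5/6)
 = 28/15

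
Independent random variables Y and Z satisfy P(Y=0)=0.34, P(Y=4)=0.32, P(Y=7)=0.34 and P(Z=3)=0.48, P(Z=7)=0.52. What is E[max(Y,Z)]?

E[max(Y,Z)] = Σ_y Σ_z max(y,z) · P(Y=y)P(Z=z)
 = 3·0.1632 + 7·0.1768 + 4·0.1536 + 7·0.1664 + 7·0.1632 + 7·0.1768
 = 0.4896 + 1.2376 + 0.6144 + 1.1648 + 1.1424 + 1.2376
 = 5.8864

5.8864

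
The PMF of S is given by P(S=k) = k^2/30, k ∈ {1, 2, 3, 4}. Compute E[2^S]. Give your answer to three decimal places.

E[2^S] = Σ 2^s·P(S=s)
 = 2·1/30 + 4·2/15 + 8·3/10 + 16·8/15
 = 1/15 + 8/15 + 12/5 + 128/15
 = 173/15

11.533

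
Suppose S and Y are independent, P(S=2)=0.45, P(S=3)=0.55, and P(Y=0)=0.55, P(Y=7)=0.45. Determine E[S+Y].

E[S+Y] = Σ_s Σ_y (s+y) · P(S=s)P(Y=y)
 = 2·0.2475 + 9·0.2025 + 3·0.3025 + 10·0.2475
 = 0.495 + 1.8225 + 0.9075 + 2.475
 = 5.7

5.7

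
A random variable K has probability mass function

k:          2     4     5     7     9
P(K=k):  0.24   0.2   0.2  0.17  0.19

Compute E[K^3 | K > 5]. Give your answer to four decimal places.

P(K > 5) = 0.17 + 0.19 = 0.36.
E[K^3 | K > 5] = [343·0.17 + 729·0.19] / 0.36
 = 196.82 / 0.36
 = 9841/18

546.7222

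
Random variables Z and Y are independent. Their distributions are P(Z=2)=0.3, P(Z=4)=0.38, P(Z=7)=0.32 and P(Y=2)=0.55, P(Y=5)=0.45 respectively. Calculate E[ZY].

E[ZY] = Σ_z Σ_y zy · P(Z=z)P(Y=y)
 = 4·0.165 + 10·0.135 + 8·0.209 + 20·0.171 + 14·0.176 + 35·0.144
 = 0.66 + 1.35 + 1.672 + 3.42 + 2.464 + 5.04
 = 14.606

14.606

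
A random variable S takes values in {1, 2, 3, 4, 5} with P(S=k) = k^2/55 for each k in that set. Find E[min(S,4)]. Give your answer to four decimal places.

3.6364

E[min(S,4)] = Σ min(s,4)·P(S=s)
 = 1·1/55 + 2·4/55 + 3·9/55 + 4·16/55 + 4·5/11
 = 1/55 + 8/55 + 27/55 + 64/55 + 20/11
 = 40/11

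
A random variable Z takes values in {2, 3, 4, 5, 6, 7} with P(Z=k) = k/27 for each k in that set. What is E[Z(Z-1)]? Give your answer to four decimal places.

23.8519

E[Z(Z-1)] = Σ z(z-1)·P(Z=z)
 = 2·2/27 + 6·1/9 + 12·4/27 + 20·5/27 + 30·2/9 + 42·7/27
 = 4/27 + 2/3 + 16/9 + 100/27 + 20/3 + 98/9
 = 644/27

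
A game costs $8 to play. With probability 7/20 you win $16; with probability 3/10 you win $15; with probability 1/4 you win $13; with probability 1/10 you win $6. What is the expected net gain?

5.95

E[payout] = 16·7/20 + 15·3/10 + 13·1/4 + 6·1/10
 = 28/5 + 9/2 + 13/4 + 3/5
 = 279/20
Net = 279/20 - 8 = 119/20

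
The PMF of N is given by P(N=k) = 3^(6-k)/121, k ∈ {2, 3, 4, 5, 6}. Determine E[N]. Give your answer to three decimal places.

E[N] = Σ n·P(N=n)
 = 2·81/121 + 3·27/121 + 4·9/121 + 5·3/121 + 6·1/121
 = 162/121 + 81/121 + 36/121 + 15/121 + 6/121
 = 300/121

2.479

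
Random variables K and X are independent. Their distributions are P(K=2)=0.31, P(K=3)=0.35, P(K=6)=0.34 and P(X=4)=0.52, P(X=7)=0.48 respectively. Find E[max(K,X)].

E[max(K,X)] = Σ_k Σ_x max(k,x) · P(K=k)P(X=x)
 = 4·0.1612 + 7·0.1488 + 4·0.182 + 7·0.168 + 6·0.1768 + 7·0.1632
 = 0.6448 + 1.0416 + 0.728 + 1.176 + 1.0608 + 1.1424
 = 5.7936

5.7936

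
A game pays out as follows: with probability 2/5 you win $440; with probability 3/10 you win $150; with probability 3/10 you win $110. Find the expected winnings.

E[payout] = 440·2/5 + 150·3/10 + 110·3/10
 = 176 + 45 + 33
 = 254

254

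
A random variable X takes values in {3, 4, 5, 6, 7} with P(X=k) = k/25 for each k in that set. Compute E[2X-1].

9.8

E[2X-1] = Σ (2x-1)·P(X=x)
 = 5·3/25 + 7·4/25 + 9·1/5 + 11·6/25 + 13·7/25
 = 3/5 + 28/25 + 9/5 + 66/25 + 91/25
 = 49/5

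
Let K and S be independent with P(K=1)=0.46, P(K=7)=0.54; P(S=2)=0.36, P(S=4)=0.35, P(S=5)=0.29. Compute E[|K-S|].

E[|K-S|] = Σ_k Σ_s |k-s| · P(K=k)P(S=s)
 = 1·0.1656 + 3·0.161 + 4·0.1334 + 5·0.1944 + 3·0.189 + 2·0.1566
 = 0.1656 + 0.483 + 0.5336 + 0.972 + 0.567 + 0.3132
 = 3.0344

3.0344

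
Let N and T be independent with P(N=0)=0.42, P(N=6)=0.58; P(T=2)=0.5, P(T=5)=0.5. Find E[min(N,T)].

E[min(N,T)] = Σ_n Σ_t min(n,t) · P(N=n)P(T=t)
 = 0·0.21 + 0·0.21 + 2·0.29 + 5·0.29
 = 0 + 0 + 0.58 + 1.45
 = 2.03

2.03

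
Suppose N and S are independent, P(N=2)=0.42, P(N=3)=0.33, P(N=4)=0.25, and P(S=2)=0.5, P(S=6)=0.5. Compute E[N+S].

6.83

E[N+S] = Σ_n Σ_s (n+s) · P(N=n)P(S=s)
 = 4·0.21 + 8·0.21 + 5·0.165 + 9·0.165 + 6·0.125 + 10·0.125
 = 0.84 + 1.68 + 0.825 + 1.485 + 0.75 + 1.25
 = 6.83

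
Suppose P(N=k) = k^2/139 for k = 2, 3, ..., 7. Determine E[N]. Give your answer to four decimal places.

E[N] = Σ n·P(N=n)
 = 2·4/139 + 3·9/139 + 4·16/139 + 5·25/139 + 6·36/139 + 7·49/139
 = 8/139 + 27/139 + 64/139 + 125/139 + 216/139 + 343/139
 = 783/139

5.6331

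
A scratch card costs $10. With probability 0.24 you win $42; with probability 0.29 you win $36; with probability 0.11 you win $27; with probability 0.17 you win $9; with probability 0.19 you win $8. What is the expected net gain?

E[payout] = 42·0.24 + 36·0.29 + 27·0.11 + 9·0.17 + 8·0.19
 = 10.08 + 10.44 + 2.97 + 1.53 + 1.52
 = 26.54
Net = 26.54 - 10 = 16.54

16.54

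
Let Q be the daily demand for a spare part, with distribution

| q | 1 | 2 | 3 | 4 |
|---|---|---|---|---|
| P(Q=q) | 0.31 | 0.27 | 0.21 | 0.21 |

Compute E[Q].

E[Q] = Σ q·P(Q=q)
 = 1·0.31 + 2·0.27 + 3·0.21 + 4·0.21
 = 0.31 + 0.54 + 0.63 + 0.84
 = 2.32

2.32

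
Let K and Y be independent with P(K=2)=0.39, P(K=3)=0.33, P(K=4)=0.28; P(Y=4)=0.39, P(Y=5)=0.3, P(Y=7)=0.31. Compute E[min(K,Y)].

E[min(K,Y)] = Σ_k Σ_y min(k,y) · P(K=k)P(Y=y)
 = 2·0.1521 + 2·0.117 + 2·0.1209 + 3·0.1287 + 3·0.099 + 3·0.1023 + 4·0.1092 + 4·0.084 + 4·0.0868
 = 0.3042 + 0.234 + 0.2418 + 0.3861 + 0.297 + 0.3069 + 0.4368 + 0.336 + 0.3472
 = 2.89

2.89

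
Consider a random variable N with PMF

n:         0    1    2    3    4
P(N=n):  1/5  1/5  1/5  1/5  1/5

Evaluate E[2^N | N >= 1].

7.5

P(N >= 1) = 1/5 + 1/5 + 1/5 + 1/5 = 4/5.
E[2^N | N >= 1] = [2·1/5 + 4·1/5 + 8·1/5 + 16·1/5] / (4/5)
 = 6 / (4/5)
 = 15/2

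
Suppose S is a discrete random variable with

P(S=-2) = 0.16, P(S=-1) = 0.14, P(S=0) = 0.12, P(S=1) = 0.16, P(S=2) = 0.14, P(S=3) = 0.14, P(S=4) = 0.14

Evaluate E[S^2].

E[S^2] = Σ s^2·P(S=s)
 = 4·0.16 + 1·0.14 + 0·0.12 + 1·0.16 + 4·0.14 + 9·0.14 + 16·0.14
 = 0.64 + 0.14 + 0 + 0.16 + 0.56 + 1.26 + 2.24
 = 5

5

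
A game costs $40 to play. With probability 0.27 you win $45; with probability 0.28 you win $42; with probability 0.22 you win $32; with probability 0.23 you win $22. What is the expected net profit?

-3.99

E[payout] = 45·0.27 + 42·0.28 + 32·0.22 + 22·0.23
 = 12.15 + 11.76 + 7.04 + 5.06
 = 36.01
Net = 36.01 - 40 = -3.99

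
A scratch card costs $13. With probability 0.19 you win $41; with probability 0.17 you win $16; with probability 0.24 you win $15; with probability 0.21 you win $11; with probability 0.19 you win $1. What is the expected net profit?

3.61

E[payout] = 41·0.19 + 16·0.17 + 15·0.24 + 11·0.21 + 1·0.19
 = 7.79 + 2.72 + 3.6 + 2.31 + 0.19
 = 16.61
Net = 16.61 - 13 = 3.61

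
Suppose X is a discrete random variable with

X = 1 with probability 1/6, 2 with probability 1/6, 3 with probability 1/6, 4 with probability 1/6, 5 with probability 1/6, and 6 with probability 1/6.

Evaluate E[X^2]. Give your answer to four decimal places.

E[X^2] = Σ x^2·P(X=x)
 = 1·1/6 + 4·1/6 + 9·1/6 + 16·1/6 + 25·1/6 + 36·1/6
 = 1/6 + 2/3 + 3/2 + 8/3 + 25/6 + 6
 = 91/6

15.1667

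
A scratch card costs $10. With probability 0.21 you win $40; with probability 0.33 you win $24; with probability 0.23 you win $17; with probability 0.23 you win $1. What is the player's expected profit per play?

10.46

E[payout] = 40·0.21 + 24·0.33 + 17·0.23 + 1·0.23
 = 8.4 + 7.92 + 3.91 + 0.23
 = 20.46
Net = 20.46 - 10 = 10.46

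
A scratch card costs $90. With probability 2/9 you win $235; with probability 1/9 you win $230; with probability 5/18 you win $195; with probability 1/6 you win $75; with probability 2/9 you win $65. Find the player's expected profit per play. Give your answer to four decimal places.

68.8889

E[payout] = 235·2/9 + 230·1/9 + 195·5/18 + 75·1/6 + 65·2/9
 = 470/9 + 230/9 + 325/6 + 25/2 + 130/9
 = 1430/9
Net = 1430/9 - 90 = 620/9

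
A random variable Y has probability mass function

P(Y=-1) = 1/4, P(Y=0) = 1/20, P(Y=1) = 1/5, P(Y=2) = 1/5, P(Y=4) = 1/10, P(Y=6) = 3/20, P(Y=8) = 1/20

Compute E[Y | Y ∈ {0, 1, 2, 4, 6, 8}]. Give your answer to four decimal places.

3.0667

P(Y ∈ {0, 1, 2, 4, 6, 8}) = 1/20 + 1/5 + 1/5 + 1/10 + 3/20 + 1/20 = 3/4.
E[Y | Y ∈ {0, 1, 2, 4, 6, 8}] = [0·1/20 + 1·1/5 + 2·1/5 + 4·1/10 + 6·3/20 + 8·1/20] / (3/4)
 = 23/10 / (3/4)
 = 46/15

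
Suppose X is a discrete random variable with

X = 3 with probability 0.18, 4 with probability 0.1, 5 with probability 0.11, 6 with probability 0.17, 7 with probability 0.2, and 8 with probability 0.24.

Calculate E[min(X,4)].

E[min(X,4)] = Σ min(x,4)·P(X=x)
 = 3·0.18 + 4·0.1 + 4·0.11 + 4·0.17 + 4·0.2 + 4·0.24
 = 0.54 + 0.4 + 0.44 + 0.68 + 0.8 + 0.96
 = 3.82

3.82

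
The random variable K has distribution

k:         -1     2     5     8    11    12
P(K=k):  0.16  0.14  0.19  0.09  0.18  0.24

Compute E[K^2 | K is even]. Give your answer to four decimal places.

P(K is even) = 0.14 + 0.09 + 0.24 = 0.47.
E[K^2 | K is even] = [4·0.14 + 64·0.09 + 144·0.24] / 0.47
 = 40.88 / 0.47
 = 4088/47

86.9787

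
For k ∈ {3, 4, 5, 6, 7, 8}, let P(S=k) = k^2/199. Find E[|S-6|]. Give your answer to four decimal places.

E[|S-6|] = Σ |s-6|·P(S=s)
 = 3·9/199 + 2·16/199 + 1·25/199 + 0·36/199 + 1·49/199 + 2·64/199
 = 27/199 + 32/199 + 25/199 + 0 + 49/199 + 128/199
 = 261/199

1.3116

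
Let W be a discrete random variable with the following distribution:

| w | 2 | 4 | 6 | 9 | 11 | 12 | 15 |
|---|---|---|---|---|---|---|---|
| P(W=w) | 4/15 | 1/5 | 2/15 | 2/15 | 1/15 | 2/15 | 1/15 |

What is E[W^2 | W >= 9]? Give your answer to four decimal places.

P(W >= 9) = 2/15 + 1/15 + 2/15 + 1/15 = 2/5.
E[W^2 | W >= 9] = [81·2/15 + 121·1/15 + 144·2/15 + 225·1/15] / (2/5)
 = 796/15 / (2/5)
 = 398/3

132.6667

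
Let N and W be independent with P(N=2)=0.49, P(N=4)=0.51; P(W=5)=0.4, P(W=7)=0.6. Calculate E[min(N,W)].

3.02

E[min(N,W)] = Σ_n Σ_w min(n,w) · P(N=n)P(W=w)
 = 2·0.196 + 2·0.294 + 4·0.204 + 4·0.306
 = 0.392 + 0.588 + 0.816 + 1.224
 = 3.02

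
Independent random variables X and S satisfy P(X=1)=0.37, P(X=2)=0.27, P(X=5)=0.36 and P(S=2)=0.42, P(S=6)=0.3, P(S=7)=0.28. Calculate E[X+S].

7.31

E[X+S] = Σ_x Σ_s (x+s) · P(X=x)P(S=s)
 = 3·0.1554 + 7·0.111 + 8·0.1036 + 4·0.1134 + 8·0.081 + 9·0.0756 + 7·0.1512 + 11·0.108 + 12·0.1008
 = 0.4662 + 0.777 + 0.8288 + 0.4536 + 0.648 + 0.6804 + 1.0584 + 1.188 + 1.2096
 = 7.31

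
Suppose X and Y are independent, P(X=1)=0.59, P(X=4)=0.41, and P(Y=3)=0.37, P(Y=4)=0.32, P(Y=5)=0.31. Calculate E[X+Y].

E[X+Y] = Σ_x Σ_y (x+y) · P(X=x)P(Y=y)
 = 4·0.2183 + 5·0.1888 + 6·0.1829 + 7·0.1517 + 8·0.1312 + 9·0.1271
 = 0.8732 + 0.944 + 1.0974 + 1.0619 + 1.0496 + 1.1439
 = 6.17

6.17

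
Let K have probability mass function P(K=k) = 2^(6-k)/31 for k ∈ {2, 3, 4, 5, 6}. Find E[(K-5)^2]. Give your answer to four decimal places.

5.8387

E[(K-5)^2] = Σ (k-5)^2·P(K=k)
 = 9·16/31 + 4·8/31 + 1·4/31 + 0·2/31 + 1·1/31
 = 144/31 + 32/31 + 4/31 + 0 + 1/31
 = 181/31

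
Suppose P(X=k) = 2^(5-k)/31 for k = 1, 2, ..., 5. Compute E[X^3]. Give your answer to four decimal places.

E[X^3] = Σ x^3·P(X=x)
 = 1·16/31 + 8·8/31 + 27·4/31 + 64·2/31 + 125·1/31
 = 16/31 + 64/31 + 108/31 + 128/31 + 125/31
 = 441/31

14.2258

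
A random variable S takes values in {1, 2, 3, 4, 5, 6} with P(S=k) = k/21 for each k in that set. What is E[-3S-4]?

E[-3S-4] = Σ (-3s-4)·P(S=s)
 = (-7)·1/21 + (-10)·2/21 + (-13)·1/7 + (-16)·4/21 + (-19)·5/21 + (-22)·2/7
 = (-1/3) + (-20/21) + (-13/7) + (-64/21) + (-95/21) + (-44/7)
 = -17

-17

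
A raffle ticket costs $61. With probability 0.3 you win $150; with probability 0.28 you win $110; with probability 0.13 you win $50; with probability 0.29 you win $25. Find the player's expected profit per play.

E[payout] = 150·0.3 + 110·0.28 + 50·0.13 + 25·0.29
 = 45 + 30.8 + 6.5 + 7.25
 = 89.55
Net = 89.55 - 61 = 28.55

28.55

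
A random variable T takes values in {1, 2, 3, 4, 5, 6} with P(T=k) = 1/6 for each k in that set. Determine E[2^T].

21

E[2^T] = Σ 2^t·P(T=t)
 = 2·1/6 + 4·1/6 + 8·1/6 + 16·1/6 + 32·1/6 + 64·1/6
 = 1/3 + 2/3 + 4/3 + 8/3 + 16/3 + 32/3
 = 21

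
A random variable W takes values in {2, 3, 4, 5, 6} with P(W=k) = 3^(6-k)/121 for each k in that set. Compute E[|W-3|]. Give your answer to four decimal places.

0.8182

E[|W-3|] = Σ |w-3|·P(W=w)
 = 1·81/121 + 0·27/121 + 1·9/121 + 2·3/121 + 3·1/121
 = 81/121 + 0 + 9/121 + 6/121 + 3/121
 = 9/11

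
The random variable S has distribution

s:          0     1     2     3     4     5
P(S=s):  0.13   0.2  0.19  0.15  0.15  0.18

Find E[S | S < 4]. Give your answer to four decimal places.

1.5373

P(S < 4) = 0.13 + 0.2 + 0.19 + 0.15 = 0.67.
E[S | S < 4] = [0·0.13 + 1·0.2 + 2·0.19 + 3·0.15] / 0.67
 = 1.03 / 0.67
 = 103/67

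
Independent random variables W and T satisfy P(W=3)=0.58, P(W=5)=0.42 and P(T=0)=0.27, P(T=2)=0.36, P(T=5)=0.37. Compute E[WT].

E[WT] = Σ_w Σ_t wt · P(W=w)P(T=t)
 = 0·0.1566 + 6·0.2088 + 15·0.2146 + 0·0.1134 + 10·0.1512 + 25·0.1554
 = 0 + 1.2528 + 3.219 + 0 + 1.512 + 3.885
 = 9.8688

9.8688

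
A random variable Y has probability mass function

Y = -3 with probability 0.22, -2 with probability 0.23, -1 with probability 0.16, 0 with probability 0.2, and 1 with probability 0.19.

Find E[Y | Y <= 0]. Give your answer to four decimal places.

P(Y <= 0) = 0.22 + 0.23 + 0.16 + 0.2 = 0.81.
E[Y | Y <= 0] = [(-3)·0.22 + (-2)·0.23 + (-1)·0.16 + 0·0.2] / 0.81
 = -1.28 / 0.81
 = -128/81

-1.5802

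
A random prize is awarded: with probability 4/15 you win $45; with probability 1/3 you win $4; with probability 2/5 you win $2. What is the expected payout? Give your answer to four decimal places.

E[payout] = 45·4/15 + 4·1/3 + 2·2/5
 = 12 + 4/3 + 4/5
 = 212/15

14.1333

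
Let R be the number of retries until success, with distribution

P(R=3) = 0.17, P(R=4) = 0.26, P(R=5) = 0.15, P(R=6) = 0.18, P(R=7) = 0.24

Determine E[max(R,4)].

E[max(R,4)] = Σ max(r,4)·P(R=r)
 = 4·0.17 + 4·0.26 + 5·0.15 + 6·0.18 + 7·0.24
 = 0.68 + 1.04 + 0.75 + 1.08 + 1.68
 = 5.23

5.23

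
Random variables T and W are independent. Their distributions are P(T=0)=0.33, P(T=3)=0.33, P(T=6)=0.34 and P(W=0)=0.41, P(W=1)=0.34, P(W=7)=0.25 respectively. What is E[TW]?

6.3327

E[TW] = Σ_t Σ_w tw · P(T=t)P(W=w)
 = 0·0.1353 + 0·0.1122 + 0·0.0825 + 0·0.1353 + 3·0.1122 + 21·0.0825 + 0·0.1394 + 6·0.1156 + 42·0.085
 = 0 + 0 + 0 + 0 + 0.3366 + 1.7325 + 0 + 0.6936 + 3.57
 = 6.3327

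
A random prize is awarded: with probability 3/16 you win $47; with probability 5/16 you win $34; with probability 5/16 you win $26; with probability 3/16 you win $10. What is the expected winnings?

29.4375

E[payout] = 47·3/16 + 34·5/16 + 26·5/16 + 10·3/16
 = 141/16 + 85/8 + 65/8 + 15/8
 = 471/16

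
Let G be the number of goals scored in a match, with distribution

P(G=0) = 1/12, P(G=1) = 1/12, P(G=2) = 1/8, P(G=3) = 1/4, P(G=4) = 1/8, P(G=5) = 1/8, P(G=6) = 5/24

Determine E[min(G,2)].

E[min(G,2)] = Σ min(g,2)·P(G=g)
 = 0·1/12 + 1·1/12 + 2·1/8 + 2·1/4 + 2·1/8 + 2·1/8 + 2·5/24
 = 0 + 1/12 + 1/4 + 1/2 + 1/4 + 1/4 + 5/12
 = 7/4

1.75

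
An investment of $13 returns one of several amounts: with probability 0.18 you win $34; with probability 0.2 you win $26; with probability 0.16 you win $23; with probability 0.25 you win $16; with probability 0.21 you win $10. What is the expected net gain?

8.1

E[payout] = 34·0.18 + 26·0.2 + 23·0.16 + 16·0.25 + 10·0.21
 = 6.12 + 5.2 + 3.68 + 4 + 2.1
 = 21.1
Net = 21.1 - 13 = 8.1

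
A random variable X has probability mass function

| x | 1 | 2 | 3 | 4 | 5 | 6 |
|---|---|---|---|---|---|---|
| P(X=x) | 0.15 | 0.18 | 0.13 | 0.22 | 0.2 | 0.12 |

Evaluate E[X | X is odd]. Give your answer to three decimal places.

3.208

P(X is odd) = 0.15 + 0.13 + 0.2 = 0.48.
E[X | X is odd] = [1·0.15 + 3·0.13 + 5·0.2] / 0.48
 = 1.54 / 0.48
 = 77/24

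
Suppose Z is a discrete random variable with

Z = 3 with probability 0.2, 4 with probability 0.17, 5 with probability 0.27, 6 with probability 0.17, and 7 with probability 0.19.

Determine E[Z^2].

26.7

E[Z^2] = Σ z^2·P(Z=z)
 = 9·0.2 + 16·0.17 + 25·0.27 + 36·0.17 + 49·0.19
 = 1.8 + 2.72 + 6.75 + 6.12 + 9.31
 = 26.7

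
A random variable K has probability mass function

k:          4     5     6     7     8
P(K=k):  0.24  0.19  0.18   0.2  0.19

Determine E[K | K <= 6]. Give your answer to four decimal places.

P(K <= 6) = 0.24 + 0.19 + 0.18 = 0.61.
E[K | K <= 6] = [4·0.24 + 5·0.19 + 6·0.18] / 0.61
 = 2.99 / 0.61
 = 299/61

4.9016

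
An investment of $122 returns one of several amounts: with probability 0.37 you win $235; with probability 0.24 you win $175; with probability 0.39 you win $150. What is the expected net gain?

65.45

E[payout] = 235·0.37 + 175·0.24 + 150·0.39
 = 86.95 + 42 + 58.5
 = 187.45
Net = 187.45 - 122 = 65.45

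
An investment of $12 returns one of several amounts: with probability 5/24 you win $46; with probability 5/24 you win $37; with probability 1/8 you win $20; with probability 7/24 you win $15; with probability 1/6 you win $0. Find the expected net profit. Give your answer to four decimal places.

E[payout] = 46·5/24 + 37·5/24 + 20·1/8 + 15·7/24 + 0·1/6
 = 115/12 + 185/24 + 5/2 + 35/8 + 0
 = 145/6
Net = 145/6 - 12 = 73/6

12.1667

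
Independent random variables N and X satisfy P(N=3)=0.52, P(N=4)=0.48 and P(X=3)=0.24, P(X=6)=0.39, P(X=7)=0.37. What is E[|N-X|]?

2.4004

E[|N-X|] = Σ_n Σ_x |n-x| · P(N=n)P(X=x)
 = 0·0.1248 + 3·0.2028 + 4·0.1924 + 1·0.1152 + 2·0.1872 + 3·0.1776
 = 0 + 0.6084 + 0.7696 + 0.1152 + 0.3744 + 0.5328
 = 2.4004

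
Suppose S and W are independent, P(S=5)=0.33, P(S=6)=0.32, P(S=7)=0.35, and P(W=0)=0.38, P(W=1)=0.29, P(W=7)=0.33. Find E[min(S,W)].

2.2766

E[min(S,W)] = Σ_s Σ_w min(s,w) · P(S=s)P(W=w)
 = 0·0.1254 + 1·0.0957 + 5·0.1089 + 0·0.1216 + 1·0.0928 + 6·0.1056 + 0·0.133 + 1·0.1015 + 7·0.1155
 = 0 + 0.0957 + 0.5445 + 0 + 0.0928 + 0.6336 + 0 + 0.1015 + 0.8085
 = 2.2766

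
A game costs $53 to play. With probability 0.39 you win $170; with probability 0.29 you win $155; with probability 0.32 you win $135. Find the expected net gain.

101.45

E[payout] = 170·0.39 + 155·0.29 + 135·0.32
 = 66.3 + 44.95 + 43.2
 = 154.45
Net = 154.45 - 53 = 101.45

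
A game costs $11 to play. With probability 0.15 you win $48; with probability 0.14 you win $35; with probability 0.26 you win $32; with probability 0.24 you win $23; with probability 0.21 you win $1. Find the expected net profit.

15.15

E[payout] = 48·0.15 + 35·0.14 + 32·0.26 + 23·0.24 + 1·0.21
 = 7.2 + 4.9 + 8.32 + 5.52 + 0.21
 = 26.15
Net = 26.15 - 11 = 15.15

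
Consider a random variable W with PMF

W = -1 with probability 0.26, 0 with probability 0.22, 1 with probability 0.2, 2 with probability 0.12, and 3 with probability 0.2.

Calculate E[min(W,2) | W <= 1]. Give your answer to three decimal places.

-0.088

P(W <= 1) = 0.26 + 0.22 + 0.2 = 0.68.
E[min(W,2) | W <= 1] = [(-1)·0.26 + 0·0.22 + 1·0.2] / 0.68
 = -0.06 / 0.68
 = -3/34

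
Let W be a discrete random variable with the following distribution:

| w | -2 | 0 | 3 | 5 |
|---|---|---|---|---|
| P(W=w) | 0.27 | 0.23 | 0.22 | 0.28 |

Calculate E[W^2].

E[W^2] = Σ w^2·P(W=w)
 = 4·0.27 + 0·0.23 + 9·0.22 + 25·0.28
 = 1.08 + 0 + 1.98 + 7
 = 10.06

10.06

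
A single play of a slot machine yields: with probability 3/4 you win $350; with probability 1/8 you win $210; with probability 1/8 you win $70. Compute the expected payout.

297.5

E[payout] = 350·3/4 + 210·1/8 + 70·1/8
 = 525/2 + 105/4 + 35/4
 = 595/2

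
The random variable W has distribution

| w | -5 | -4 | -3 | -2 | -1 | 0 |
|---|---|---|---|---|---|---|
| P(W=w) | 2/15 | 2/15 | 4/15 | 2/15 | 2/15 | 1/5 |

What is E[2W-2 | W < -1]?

P(W < -1) = 2/15 + 2/15 + 4/15 + 2/15 = 2/3.
E[2W-2 | W < -1] = [(-12)·2/15 + (-10)·2/15 + (-8)·4/15 + (-6)·2/15] / (2/3)
 = -88/15 / (2/3)
 = -44/5

-8.8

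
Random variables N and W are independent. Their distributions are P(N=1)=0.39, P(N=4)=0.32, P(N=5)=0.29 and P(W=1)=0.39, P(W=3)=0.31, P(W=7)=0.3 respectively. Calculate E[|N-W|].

E[|N-W|] = Σ_n Σ_w |n-w| · P(N=n)P(W=w)
 = 0·0.1521 + 2·0.1209 + 6·0.117 + 3·0.1248 + 1·0.0992 + 3·0.096 + 4·0.1131 + 2·0.0899 + 2·0.087
 = 0 + 0.2418 + 0.702 + 0.3744 + 0.0992 + 0.288 + 0.4524 + 0.1798 + 0.174
 = 2.5116

2.5116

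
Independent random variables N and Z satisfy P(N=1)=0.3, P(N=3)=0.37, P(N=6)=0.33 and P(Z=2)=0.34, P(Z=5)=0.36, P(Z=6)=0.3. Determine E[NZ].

E[NZ] = Σ_n Σ_z nz · P(N=n)P(Z=z)
 = 2·0.102 + 5·0.108 + 6·0.09 + 6·0.1258 + 15·0.1332 + 18·0.111 + 12·0.1122 + 30·0.1188 + 36·0.099
 = 0.204 + 0.54 + 0.54 + 0.7548 + 1.998 + 1.998 + 1.3464 + 3.564 + 3.564
 = 14.5092

14.5092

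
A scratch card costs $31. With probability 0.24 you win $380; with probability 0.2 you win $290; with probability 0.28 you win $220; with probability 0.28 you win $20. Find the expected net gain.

185.4

E[payout] = 380·0.24 + 290·0.2 + 220·0.28 + 20·0.28
 = 91.2 + 58 + 61.6 + 5.6
 = 216.4
Net = 216.4 - 31 = 185.4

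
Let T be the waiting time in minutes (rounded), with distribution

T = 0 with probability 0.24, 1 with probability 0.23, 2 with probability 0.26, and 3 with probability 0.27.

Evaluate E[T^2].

3.7

E[T^2] = Σ t^2·P(T=t)
 = 0·0.24 + 1·0.23 + 4·0.26 + 9·0.27
 = 0 + 0.23 + 1.04 + 2.43
 = 3.7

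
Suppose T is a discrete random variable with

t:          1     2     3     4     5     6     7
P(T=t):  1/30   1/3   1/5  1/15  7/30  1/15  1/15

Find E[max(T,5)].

E[max(T,5)] = Σ max(t,5)·P(T=t)
 = 5·1/30 + 5·1/3 + 5·1/5 + 5·1/15 + 5·7/30 + 6·1/15 + 7·1/15
 = 1/6 + 5/3 + 1 + 1/3 + 7/6 + 2/5 + 7/15
 = 26/5

5.2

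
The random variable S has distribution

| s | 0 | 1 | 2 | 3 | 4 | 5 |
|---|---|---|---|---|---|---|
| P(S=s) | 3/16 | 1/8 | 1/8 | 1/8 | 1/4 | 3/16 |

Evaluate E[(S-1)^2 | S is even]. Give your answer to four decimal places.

4.5556

P(S is even) = 3/16 + 1/8 + 1/4 = 9/16.
E[(S-1)^2 | S is even] = [1·3/16 + 1·1/8 + 9·1/4] / (9/16)
 = 41/16 / (9/16)
 = 41/9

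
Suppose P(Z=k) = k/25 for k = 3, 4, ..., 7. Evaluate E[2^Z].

E[2^Z] = Σ 2^z·P(Z=z)
 = 8·3/25 + 16·4/25 + 32·1/5 + 64·6/25 + 128·7/25
 = 24/25 + 64/25 + 32/5 + 384/25 + 896/25
 = 1528/25

61.12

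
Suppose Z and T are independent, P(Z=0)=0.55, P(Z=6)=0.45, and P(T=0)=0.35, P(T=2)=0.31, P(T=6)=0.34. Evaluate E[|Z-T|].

E[|Z-T|] = Σ_z Σ_t |z-t| · P(Z=z)P(T=t)
 = 0·0.1925 + 2·0.1705 + 6·0.187 + 6·0.1575 + 4·0.1395 + 0·0.153
 = 0 + 0.341 + 1.122 + 0.945 + 0.558 + 0
 = 2.966

2.966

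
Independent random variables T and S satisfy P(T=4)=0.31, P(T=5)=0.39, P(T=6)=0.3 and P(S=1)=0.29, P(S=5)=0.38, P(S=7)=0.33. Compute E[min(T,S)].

3.7189

E[min(T,S)] = Σ_t Σ_s min(t,s) · P(T=t)P(S=s)
 = 1·0.0899 + 4·0.1178 + 4·0.1023 + 1·0.1131 + 5·0.1482 + 5·0.1287 + 1·0.087 + 5·0.114 + 6·0.099
 = 0.0899 + 0.4712 + 0.4092 + 0.1131 + 0.741 + 0.6435 + 0.087 + 0.57 + 0.594
 = 3.7189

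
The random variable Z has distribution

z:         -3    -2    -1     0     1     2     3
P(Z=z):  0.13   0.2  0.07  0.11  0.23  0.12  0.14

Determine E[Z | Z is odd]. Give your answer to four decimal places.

0.3333

P(Z is odd) = 0.13 + 0.07 + 0.23 + 0.14 = 0.57.
E[Z | Z is odd] = [(-3)·0.13 + (-1)·0.07 + 1·0.23 + 3·0.14] / 0.57
 = 0.19 / 0.57
 = 1/3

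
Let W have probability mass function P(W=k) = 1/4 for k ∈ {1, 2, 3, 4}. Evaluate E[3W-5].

E[3W-5] = Σ (3w-5)·P(W=w)
 = (-2)·1/4 + 1·1/4 + 4·1/4 + 7·1/4
 = (-1/2) + 1/4 + 1 + 7/4
 = 5/2

2.5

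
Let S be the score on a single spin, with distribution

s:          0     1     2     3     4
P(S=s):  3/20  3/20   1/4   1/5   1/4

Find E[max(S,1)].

2.4

E[max(S,1)] = Σ max(s,1)·P(S=s)
 = 1·3/20 + 1·3/20 + 2·1/4 + 3·1/5 + 4·1/4
 = 3/20 + 3/20 + 1/2 + 3/5 + 1
 = 12/5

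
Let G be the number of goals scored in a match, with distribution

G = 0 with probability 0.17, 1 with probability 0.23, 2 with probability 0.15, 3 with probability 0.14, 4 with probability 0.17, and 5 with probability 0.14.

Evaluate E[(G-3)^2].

3.33

E[(G-3)^2] = Σ (g-3)^2·P(G=g)
 = 9·0.17 + 4·0.23 + 1·0.15 + 0·0.14 + 1·0.17 + 4·0.14
 = 1.53 + 0.92 + 0.15 + 0 + 0.17 + 0.56
 = 3.33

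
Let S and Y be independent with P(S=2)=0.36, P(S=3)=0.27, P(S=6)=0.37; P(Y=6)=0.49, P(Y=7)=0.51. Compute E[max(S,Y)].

E[max(S,Y)] = Σ_s Σ_y max(s,y) · P(S=s)P(Y=y)
 = 6·0.1764 + 7·0.1836 + 6·0.1323 + 7·0.1377 + 6·0.1813 + 7·0.1887
 = 1.0584 + 1.2852 + 0.7938 + 0.9639 + 1.0878 + 1.3209
 = 6.51

6.51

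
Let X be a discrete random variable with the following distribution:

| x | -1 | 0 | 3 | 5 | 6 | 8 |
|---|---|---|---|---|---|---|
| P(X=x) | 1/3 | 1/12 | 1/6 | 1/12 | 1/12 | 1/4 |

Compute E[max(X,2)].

E[max(X,2)] = Σ max(x,2)·P(X=x)
 = 2·1/3 + 2·1/12 + 3·1/6 + 5·1/12 + 6·1/12 + 8·1/4
 = 2/3 + 1/6 + 1/2 + 5/12 + 1/2 + 2
 = 17/4

4.25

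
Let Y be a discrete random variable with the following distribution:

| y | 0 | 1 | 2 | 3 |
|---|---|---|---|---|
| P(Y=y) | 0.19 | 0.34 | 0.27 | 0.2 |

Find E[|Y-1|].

0.86

E[|Y-1|] = Σ |y-1|·P(Y=y)
 = 1·0.19 + 0·0.34 + 1·0.27 + 2·0.2
 = 0.19 + 0 + 0.27 + 0.4
 = 0.86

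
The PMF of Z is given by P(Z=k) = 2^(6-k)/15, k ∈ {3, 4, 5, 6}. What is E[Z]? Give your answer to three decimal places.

3.733

E[Z] = Σ z·P(Z=z)
 = 3·8/15 + 4·4/15 + 5·2/15 + 6·1/15
 = 8/5 + 16/15 + 2/3 + 2/5
 = 56/15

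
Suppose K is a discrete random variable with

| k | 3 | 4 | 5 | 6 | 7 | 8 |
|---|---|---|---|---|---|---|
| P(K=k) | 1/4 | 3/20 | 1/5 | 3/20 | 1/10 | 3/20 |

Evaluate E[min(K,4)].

3.75

E[min(K,4)] = Σ min(k,4)·P(K=k)
 = 3·1/4 + 4·3/20 + 4·1/5 + 4·3/20 + 4·1/10 + 4·3/20
 = 3/4 + 3/5 + 4/5 + 3/5 + 2/5 + 3/5
 = 15/4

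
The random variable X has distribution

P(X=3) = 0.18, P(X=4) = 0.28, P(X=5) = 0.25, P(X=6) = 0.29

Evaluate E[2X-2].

E[2X-2] = Σ (2x-2)·P(X=x)
 = 4·0.18 + 6·0.28 + 8·0.25 + 10·0.29
 = 0.72 + 1.68 + 2 + 2.9
 = 7.3

7.3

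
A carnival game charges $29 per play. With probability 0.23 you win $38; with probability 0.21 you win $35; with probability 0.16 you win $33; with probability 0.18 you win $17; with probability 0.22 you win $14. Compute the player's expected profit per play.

E[payout] = 38·0.23 + 35·0.21 + 33·0.16 + 17·0.18 + 14·0.22
 = 8.74 + 7.35 + 5.28 + 3.06 + 3.08
 = 27.51
Net = 27.51 - 29 = -1.49

-1.49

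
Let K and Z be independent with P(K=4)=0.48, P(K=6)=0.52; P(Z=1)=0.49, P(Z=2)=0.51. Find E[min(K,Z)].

E[min(K,Z)] = Σ_k Σ_z min(k,z) · P(K=k)P(Z=z)
 = 1·0.2352 + 2·0.2448 + 1·0.2548 + 2·0.2652
 = 0.2352 + 0.4896 + 0.2548 + 0.5304
 = 1.51

1.51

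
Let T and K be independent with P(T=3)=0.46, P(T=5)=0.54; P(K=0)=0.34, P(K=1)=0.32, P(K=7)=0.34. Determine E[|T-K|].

3.3656

E[|T-K|] = Σ_t Σ_k |t-k| · P(T=t)P(K=k)
 = 3·0.1564 + 2·0.1472 + 4·0.1564 + 5·0.1836 + 4·0.1728 + 2·0.1836
 = 0.4692 + 0.2944 + 0.6256 + 0.918 + 0.6912 + 0.3672
 = 3.3656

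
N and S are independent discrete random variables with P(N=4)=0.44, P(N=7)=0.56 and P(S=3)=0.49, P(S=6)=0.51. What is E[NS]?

E[NS] = Σ_n Σ_s ns · P(N=n)P(S=s)
 = 12·0.2156 + 24·0.2244 + 21·0.2744 + 42·0.2856
 = 2.5872 + 5.3856 + 5.7624 + 11.9952
 = 25.7304

25.7304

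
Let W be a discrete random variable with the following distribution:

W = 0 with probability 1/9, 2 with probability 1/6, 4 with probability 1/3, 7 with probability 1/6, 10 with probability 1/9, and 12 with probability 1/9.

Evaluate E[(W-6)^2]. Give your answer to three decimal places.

E[(W-6)^2] = Σ (w-6)^2·P(W=w)
 = 36·1/9 + 16·1/6 + 4·1/3 + 1·1/6 + 16·1/9 + 36·1/9
 = 4 + 8/3 + 4/3 + 1/6 + 16/9 + 4
 = 251/18

13.944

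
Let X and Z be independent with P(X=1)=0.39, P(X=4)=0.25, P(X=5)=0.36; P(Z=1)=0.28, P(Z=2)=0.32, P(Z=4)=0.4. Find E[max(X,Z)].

E[max(X,Z)] = Σ_x Σ_z max(x,z) · P(X=x)P(Z=z)
 = 1·0.1092 + 2·0.1248 + 4·0.156 + 4·0.07 + 4·0.08 + 4·0.1 + 5·0.1008 + 5·0.1152 + 5·0.144
 = 0.1092 + 0.2496 + 0.624 + 0.28 + 0.32 + 0.4 + 0.504 + 0.576 + 0.72
 = 3.7828

3.7828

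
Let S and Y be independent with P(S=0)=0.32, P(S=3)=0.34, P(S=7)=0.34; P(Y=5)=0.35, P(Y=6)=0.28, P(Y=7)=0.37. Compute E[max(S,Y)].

E[max(S,Y)] = Σ_s Σ_y max(s,y) · P(S=s)P(Y=y)
 = 5·0.112 + 6·0.0896 + 7·0.1184 + 5·0.119 + 6·0.0952 + 7·0.1258 + 7·0.119 + 7·0.0952 + 7·0.1258
 = 0.56 + 0.5376 + 0.8288 + 0.595 + 0.5712 + 0.8806 + 0.833 + 0.6664 + 0.8806
 = 6.3532

6.3532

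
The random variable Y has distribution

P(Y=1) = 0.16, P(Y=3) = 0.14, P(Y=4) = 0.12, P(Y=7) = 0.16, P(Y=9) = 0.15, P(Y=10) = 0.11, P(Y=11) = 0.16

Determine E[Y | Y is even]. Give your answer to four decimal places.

P(Y is even) = 0.12 + 0.11 = 0.23.
E[Y | Y is even] = [4·0.12 + 10·0.11] / 0.23
 = 1.58 / 0.23
 = 158/23

6.8696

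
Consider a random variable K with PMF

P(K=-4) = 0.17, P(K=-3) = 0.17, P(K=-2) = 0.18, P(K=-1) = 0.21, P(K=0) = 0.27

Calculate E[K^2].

5.18

E[K^2] = Σ k^2·P(K=k)
 = 16·0.17 + 9·0.17 + 4·0.18 + 1·0.21 + 0·0.27
 = 2.72 + 1.53 + 0.72 + 0.21 + 0
 = 5.18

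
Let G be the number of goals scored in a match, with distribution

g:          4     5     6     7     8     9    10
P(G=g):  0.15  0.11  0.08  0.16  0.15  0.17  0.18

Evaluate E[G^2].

E[G^2] = Σ g^2·P(G=g)
 = 16·0.15 + 25·0.11 + 36·0.08 + 49·0.16 + 64·0.15 + 81·0.17 + 100·0.18
 = 2.4 + 2.75 + 2.88 + 7.84 + 9.6 + 13.77 + 18
 = 57.24

57.24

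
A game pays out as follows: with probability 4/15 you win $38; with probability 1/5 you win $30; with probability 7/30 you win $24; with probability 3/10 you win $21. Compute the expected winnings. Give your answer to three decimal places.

E[payout] = 38·4/15 + 30·1/5 + 24·7/30 + 21·3/10
 = 152/15 + 6 + 28/5 + 63/10
 = 841/30

28.033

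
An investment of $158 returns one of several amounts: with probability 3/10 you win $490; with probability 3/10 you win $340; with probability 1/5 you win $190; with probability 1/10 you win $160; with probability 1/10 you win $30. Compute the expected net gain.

148

E[payout] = 490·3/10 + 340·3/10 + 190·1/5 + 160·1/10 + 30·1/10
 = 147 + 102 + 38 + 16 + 3
 = 306
Net = 306 - 158 = 148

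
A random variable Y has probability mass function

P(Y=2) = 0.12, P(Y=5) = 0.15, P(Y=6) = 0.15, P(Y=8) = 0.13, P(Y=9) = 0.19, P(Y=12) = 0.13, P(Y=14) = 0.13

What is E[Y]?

E[Y] = Σ y·P(Y=y)
 = 2·0.12 + 5·0.15 + 6·0.15 + 8·0.13 + 9·0.19 + 12·0.13 + 14·0.13
 = 0.24 + 0.75 + 0.9 + 1.04 + 1.71 + 1.56 + 1.82
 = 8.02

8.02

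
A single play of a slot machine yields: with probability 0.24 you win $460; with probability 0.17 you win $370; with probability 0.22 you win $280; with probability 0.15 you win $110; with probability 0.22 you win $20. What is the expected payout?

E[payout] = 460·0.24 + 370·0.17 + 280·0.22 + 110·0.15 + 20·0.22
 = 110.4 + 62.9 + 61.6 + 16.5 + 4.4
 = 255.8

255.8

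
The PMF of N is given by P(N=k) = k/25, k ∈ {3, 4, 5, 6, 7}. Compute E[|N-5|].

E[|N-5|] = Σ |n-5|·P(N=n)
 = 2·3/25 + 1·4/25 + 0·1/5 + 1·6/25 + 2·7/25
 = 6/25 + 4/25 + 0 + 6/25 + 14/25
 = 6/5

1.2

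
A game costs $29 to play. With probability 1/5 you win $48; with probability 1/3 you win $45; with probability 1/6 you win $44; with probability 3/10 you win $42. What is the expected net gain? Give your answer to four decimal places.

15.5333

E[payout] = 48·1/5 + 45·1/3 + 44·1/6 + 42·3/10
 = 48/5 + 15 + 22/3 + 63/5
 = 668/15
Net = 668/15 - 29 = 233/15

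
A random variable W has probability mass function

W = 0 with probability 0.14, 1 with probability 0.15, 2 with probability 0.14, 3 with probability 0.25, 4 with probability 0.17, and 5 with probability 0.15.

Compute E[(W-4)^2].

4.55

E[(W-4)^2] = Σ (w-4)^2·P(W=w)
 = 16·0.14 + 9·0.15 + 4·0.14 + 1·0.25 + 0·0.17 + 1·0.15
 = 2.24 + 1.35 + 0.56 + 0.25 + 0 + 0.15
 = 4.55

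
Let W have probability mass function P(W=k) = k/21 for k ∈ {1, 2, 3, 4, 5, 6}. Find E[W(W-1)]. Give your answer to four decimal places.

16.6667

E[W(W-1)] = Σ w(w-1)·P(W=w)
 = 0·1/21 + 2·2/21 + 6·1/7 + 12·4/21 + 20·5/21 + 30·2/7
 = 0 + 4/21 + 6/7 + 16/7 + 100/21 + 60/7
 = 50/3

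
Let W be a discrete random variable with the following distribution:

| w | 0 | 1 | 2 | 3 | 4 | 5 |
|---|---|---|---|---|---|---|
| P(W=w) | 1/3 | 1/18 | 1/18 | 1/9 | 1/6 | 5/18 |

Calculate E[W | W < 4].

0.9

P(W < 4) = 1/3 + 1/18 + 1/18 + 1/9 = 5/9.
E[W | W < 4] = [0·1/3 + 1·1/18 + 2·1/18 + 3·1/9] / (5/9)
 = 1/2 / (5/9)
 = 9/10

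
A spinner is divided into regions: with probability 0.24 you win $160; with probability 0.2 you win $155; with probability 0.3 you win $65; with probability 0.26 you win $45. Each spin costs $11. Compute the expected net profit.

E[payout] = 160·0.24 + 155·0.2 + 65·0.3 + 45·0.26
 = 38.4 + 31 + 19.5 + 11.7
 = 100.6
Net = 100.6 - 11 = 89.6

89.6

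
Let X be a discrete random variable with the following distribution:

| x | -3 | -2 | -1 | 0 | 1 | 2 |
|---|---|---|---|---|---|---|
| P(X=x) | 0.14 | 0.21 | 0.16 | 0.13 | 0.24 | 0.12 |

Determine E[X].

E[X] = Σ x·P(X=x)
 = (-3)·0.14 + (-2)·0.21 + (-1)·0.16 + 0·0.13 + 1·0.24 + 2·0.12
 = (-0.42) + (-0.42) + (-0.16) + 0 + 0.24 + 0.24
 = -0.52

-0.52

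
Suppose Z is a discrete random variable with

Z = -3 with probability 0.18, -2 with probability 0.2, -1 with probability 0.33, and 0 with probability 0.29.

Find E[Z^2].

2.75

E[Z^2] = Σ z^2·P(Z=z)
 = 9·0.18 + 4·0.2 + 1·0.33 + 0·0.29
 = 1.62 + 0.8 + 0.33 + 0
 = 2.75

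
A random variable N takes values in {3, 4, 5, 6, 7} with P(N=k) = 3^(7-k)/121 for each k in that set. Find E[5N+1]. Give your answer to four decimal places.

18.3967

E[5N+1] = Σ (5n+1)·P(N=n)
 = 16·81/121 + 21·27/121 + 26·9/121 + 31·3/121 + 36·1/121
 = 1296/121 + 567/121 + 234/121 + 93/121 + 36/121
 = 2226/121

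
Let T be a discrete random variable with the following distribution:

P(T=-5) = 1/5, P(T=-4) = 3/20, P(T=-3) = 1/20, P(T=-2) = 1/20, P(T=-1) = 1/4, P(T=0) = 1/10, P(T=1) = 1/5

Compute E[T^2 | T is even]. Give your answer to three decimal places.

P(T is even) = 3/20 + 1/20 + 1/10 = 3/10.
E[T^2 | T is even] = [16·3/20 + 4·1/20 + 0·1/10] / (3/10)
 = 13/5 / (3/10)
 = 26/3

8.667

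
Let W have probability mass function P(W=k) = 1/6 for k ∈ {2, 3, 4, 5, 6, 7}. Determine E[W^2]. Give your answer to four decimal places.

23.1667

E[W^2] = Σ w^2·P(W=w)
 = 4·1/6 + 9·1/6 + 16·1/6 + 25·1/6 + 36·1/6 + 49·1/6
 = 2/3 + 3/2 + 8/3 + 25/6 + 6 + 49/6
 = 139/6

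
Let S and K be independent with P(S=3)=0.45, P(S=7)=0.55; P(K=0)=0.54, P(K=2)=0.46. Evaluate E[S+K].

E[S+K] = Σ_s Σ_k (s+k) · P(S=s)P(K=k)
 = 3·0.243 + 5·0.207 + 7·0.297 + 9·0.253
 = 0.729 + 1.035 + 2.079 + 2.277
 = 6.12

6.12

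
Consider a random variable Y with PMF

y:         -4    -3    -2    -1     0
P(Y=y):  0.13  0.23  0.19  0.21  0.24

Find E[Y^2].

5.12

E[Y^2] = Σ y^2·P(Y=y)
 = 16·0.13 + 9·0.23 + 4·0.19 + 1·0.21 + 0·0.24
 = 2.08 + 2.07 + 0.76 + 0.21 + 0
 = 5.12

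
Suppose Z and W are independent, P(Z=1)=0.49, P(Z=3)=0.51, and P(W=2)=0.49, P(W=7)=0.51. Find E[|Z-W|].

3.0298

E[|Z-W|] = Σ_z Σ_w |z-w| · P(Z=z)P(W=w)
 = 1·0.2401 + 6·0.2499 + 1·0.2499 + 4·0.2601
 = 0.2401 + 1.4994 + 0.2499 + 1.0404
 = 3.0298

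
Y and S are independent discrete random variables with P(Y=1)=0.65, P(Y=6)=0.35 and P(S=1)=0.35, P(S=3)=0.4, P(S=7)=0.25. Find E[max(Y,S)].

4.3325

E[max(Y,S)] = Σ_y Σ_s max(y,s) · P(Y=y)P(S=s)
 = 1·0.2275 + 3·0.26 + 7·0.1625 + 6·0.1225 + 6·0.14 + 7·0.0875
 = 0.2275 + 0.78 + 1.1375 + 0.735 + 0.84 + 0.6125
 = 4.3325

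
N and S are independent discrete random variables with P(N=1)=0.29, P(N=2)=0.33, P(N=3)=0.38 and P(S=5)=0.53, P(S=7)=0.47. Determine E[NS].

12.4146

E[NS] = Σ_n Σ_s ns · P(N=n)P(S=s)
 = 5·0.1537 + 7·0.1363 + 10·0.1749 + 14·0.1551 + 15·0.2014 + 21·0.1786
 = 0.7685 + 0.9541 + 1.749 + 2.1714 + 3.021 + 3.7506
 = 12.4146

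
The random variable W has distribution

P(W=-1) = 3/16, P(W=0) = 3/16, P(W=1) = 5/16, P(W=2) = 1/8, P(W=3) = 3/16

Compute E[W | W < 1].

P(W < 1) = 3/16 + 3/16 = 3/8.
E[W | W < 1] = [(-1)·3/16 + 0·3/16] / (3/8)
 = -3/16 / (3/8)
 = -1/2

-0.5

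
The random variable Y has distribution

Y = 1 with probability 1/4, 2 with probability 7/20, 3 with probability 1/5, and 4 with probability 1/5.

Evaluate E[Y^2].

E[Y^2] = Σ y^2·P(Y=y)
 = 1·1/4 + 4·7/20 + 9·1/5 + 16·1/5
 = 1/4 + 7/5 + 9/5 + 16/5
 = 133/20

6.65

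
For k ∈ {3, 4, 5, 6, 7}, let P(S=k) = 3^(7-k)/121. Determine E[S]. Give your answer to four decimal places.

E[S] = Σ s·P(S=s)
 = 3·81/121 + 4·27/121 + 5·9/121 + 6·3/121 + 7·1/121
 = 243/121 + 108/121 + 45/121 + 18/121 + 7/121
 = 421/121

3.4793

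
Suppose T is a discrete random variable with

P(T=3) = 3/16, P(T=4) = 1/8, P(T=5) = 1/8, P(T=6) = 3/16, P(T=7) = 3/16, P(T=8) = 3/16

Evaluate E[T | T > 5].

7

P(T > 5) = 3/16 + 3/16 + 3/16 = 9/16.
E[T | T > 5] = [6·3/16 + 7·3/16 + 8·3/16] / (9/16)
 = 63/16 / (9/16)
 = 7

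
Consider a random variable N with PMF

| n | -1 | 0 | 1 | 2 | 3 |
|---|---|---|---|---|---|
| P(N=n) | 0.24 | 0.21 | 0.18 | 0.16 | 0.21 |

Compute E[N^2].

2.95

E[N^2] = Σ n^2·P(N=n)
 = 1·0.24 + 0·0.21 + 1·0.18 + 4·0.16 + 9·0.21
 = 0.24 + 0 + 0.18 + 0.64 + 1.89
 = 2.95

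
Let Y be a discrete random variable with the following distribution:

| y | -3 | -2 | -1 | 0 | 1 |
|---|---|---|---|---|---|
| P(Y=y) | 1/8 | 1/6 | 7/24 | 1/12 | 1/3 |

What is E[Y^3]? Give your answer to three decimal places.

-4.667

E[Y^3] = Σ y^3·P(Y=y)
 = (-27)·1/8 + (-8)·1/6 + (-1)·7/24 + 0·1/12 + 1·1/3
 = (-27/8) + (-4/3) + (-7/24) + 0 + 1/3
 = -14/3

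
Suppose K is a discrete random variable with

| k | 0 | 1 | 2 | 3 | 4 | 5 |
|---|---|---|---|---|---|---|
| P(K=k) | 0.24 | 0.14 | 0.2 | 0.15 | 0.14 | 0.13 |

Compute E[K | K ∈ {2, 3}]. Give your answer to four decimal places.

2.4286

P(K ∈ {2, 3}) = 0.2 + 0.15 = 0.35.
E[K | K ∈ {2, 3}] = [2·0.2 + 3·0.15] / 0.35
 = 0.85 / 0.35
 = 17/7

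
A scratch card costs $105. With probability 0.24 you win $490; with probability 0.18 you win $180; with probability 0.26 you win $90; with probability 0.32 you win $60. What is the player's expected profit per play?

E[payout] = 490·0.24 + 180·0.18 + 90·0.26 + 60·0.32
 = 117.6 + 32.4 + 23.4 + 19.2
 = 192.6
Net = 192.6 - 105 = 87.6

87.6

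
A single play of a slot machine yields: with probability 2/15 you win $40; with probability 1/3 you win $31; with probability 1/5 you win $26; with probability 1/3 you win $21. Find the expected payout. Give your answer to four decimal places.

27.8667

E[payout] = 40·2/15 + 31·1/3 + 26·1/5 + 21·1/3
 = 16/3 + 31/3 + 26/5 + 7
 = 418/15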